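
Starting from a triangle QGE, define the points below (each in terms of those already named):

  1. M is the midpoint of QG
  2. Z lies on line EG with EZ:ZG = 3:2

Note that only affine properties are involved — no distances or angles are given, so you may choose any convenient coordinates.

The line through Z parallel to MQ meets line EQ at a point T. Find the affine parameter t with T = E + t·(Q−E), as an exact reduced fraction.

Work in coordinates with Q = (0, 0), G = (1, 0), E = (0, 1).
1. M is the midpoint of QG ⇒ M = (1/2, 0)
2. Z lies on line EG with EZ:ZG = 3:2 ⇒ Z = (3/5, 2/5)
through Z parallel to MQ: direction (-1/2, 0); meets EQ at T = (0, 2/5)
T = E + t·(Q−E) with t = 3/5

t = 3/5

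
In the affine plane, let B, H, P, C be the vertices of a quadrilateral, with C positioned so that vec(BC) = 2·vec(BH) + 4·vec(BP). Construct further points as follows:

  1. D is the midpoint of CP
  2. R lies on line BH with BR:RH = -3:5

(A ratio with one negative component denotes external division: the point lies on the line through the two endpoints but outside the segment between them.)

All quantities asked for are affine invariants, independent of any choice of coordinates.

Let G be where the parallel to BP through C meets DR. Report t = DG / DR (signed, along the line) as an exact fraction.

Assign B = (0, 0), H = (1, 0), P = (0, 1), C = (2, 4) — the answer is frame-independent, so this choice is without loss of generality.
1. D is the midpoint of CP ⇒ D = (1, 5/2)
2. R lies on line BH with BR:RH = -3:5 ⇒ R = (-3/2, 0)
through C parallel to BP: direction (0, 1); meets DR at G = (2, 7/2)
G = D + t·(R−D) with t = -2/5

t = -2/5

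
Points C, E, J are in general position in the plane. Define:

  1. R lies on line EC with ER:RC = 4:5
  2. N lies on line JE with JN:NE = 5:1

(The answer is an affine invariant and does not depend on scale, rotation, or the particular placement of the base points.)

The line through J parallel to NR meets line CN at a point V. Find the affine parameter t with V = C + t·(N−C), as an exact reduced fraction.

t = -3

Work in coordinates with C = (0, 0), E = (1, 0), J = (0, 1).
1. R lies on line EC with ER:RC = 4:5 ⇒ R = (5/9, 0)
2. N lies on line JE with JN:NE = 5:1 ⇒ N = (5/6, 1/6)
through J parallel to NR: direction (-5/18, -1/6); meets CN at V = (-5/2, -1/2)
V = C + t·(N−C) with t = -3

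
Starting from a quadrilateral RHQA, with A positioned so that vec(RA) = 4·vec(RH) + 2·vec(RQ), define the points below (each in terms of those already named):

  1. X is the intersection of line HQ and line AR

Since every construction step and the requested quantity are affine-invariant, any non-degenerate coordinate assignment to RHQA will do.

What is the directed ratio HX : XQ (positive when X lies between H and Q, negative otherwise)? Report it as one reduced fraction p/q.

HX:XQ = 1/2

Choose coordinates R = (0, 0), H = (1, 0), Q = (0, 1), A = (4, 2).
1. X is the intersection of line HQ and line AR ⇒ X = (2/3, 1/3)
X = H + t·(Q−H) with t = 1/3, so HX:XQ = t:(1−t) = 1/3:2/3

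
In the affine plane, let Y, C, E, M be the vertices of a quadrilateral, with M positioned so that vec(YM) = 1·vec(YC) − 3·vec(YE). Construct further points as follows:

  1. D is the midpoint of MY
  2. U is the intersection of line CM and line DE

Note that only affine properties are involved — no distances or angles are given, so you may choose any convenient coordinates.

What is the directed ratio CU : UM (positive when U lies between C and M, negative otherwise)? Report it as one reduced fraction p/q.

Choose coordinates Y = (0, 0), C = (1, 0), E = (0, 1), M = (1, -3).
1. D is the midpoint of MY ⇒ D = (1/2, -3/2)
2. U is the intersection of line CM and line DE ⇒ U = (1, -4)
U = C + t·(M−C) with t = 4/3, so CU:UM = t:(1−t) = 4/3:-1/3

CU:UM = -4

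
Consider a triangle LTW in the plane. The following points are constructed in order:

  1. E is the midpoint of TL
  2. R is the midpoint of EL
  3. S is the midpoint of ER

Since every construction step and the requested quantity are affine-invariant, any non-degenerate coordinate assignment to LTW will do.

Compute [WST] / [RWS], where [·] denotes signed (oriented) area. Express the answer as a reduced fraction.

[WST]:[RWS] = -5

Set L = (0, 0), T = (1, 0), W = (0, 1); any affine frame gives the same invariant.
1. E is the midpoint of TL ⇒ E = (1/2, 0)
2. R is the midpoint of EL ⇒ R = (1/4, 0)
3. S is the midpoint of ER ⇒ S = (3/8, 0)
2·[WST] = 5/8, 2·[RWS] = -1/8
[WST]:[RWS] = 5/8:-1/8 = -5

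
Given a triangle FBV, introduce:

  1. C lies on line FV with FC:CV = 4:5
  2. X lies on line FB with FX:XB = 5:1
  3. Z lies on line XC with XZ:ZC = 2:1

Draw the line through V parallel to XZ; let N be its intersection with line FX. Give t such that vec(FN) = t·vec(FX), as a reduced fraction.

Set F = (0, 0), B = (1, 0), V = (0, 1); any affine frame gives the same invariant.
1. C lies on line FV with FC:CV = 4:5 ⇒ C = (0, 4/9)
2. X lies on line FB with FX:XB = 5:1 ⇒ X = (5/6, 0)
3. Z lies on line XC with XZ:ZC = 2:1 ⇒ Z = (5/18, 8/27)
through V parallel to XZ: direction (-5/9, 8/27); meets FX at N = (15/8, 0)
N = F + t·(X−F) with t = 9/4

t = 9/4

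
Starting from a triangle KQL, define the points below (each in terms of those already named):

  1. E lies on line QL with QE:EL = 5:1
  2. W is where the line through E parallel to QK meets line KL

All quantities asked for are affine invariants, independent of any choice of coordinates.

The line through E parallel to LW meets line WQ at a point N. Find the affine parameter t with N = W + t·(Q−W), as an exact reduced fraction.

t = 1/6

Choose coordinates K = (0, 0), Q = (1, 0), L = (0, 1).
1. E lies on line QL with QE:EL = 5:1 ⇒ E = (1/6, 5/6)
2. W is where the line through E parallel to QK meets line KL ⇒ W = (0, 5/6)
through E parallel to LW: direction (0, -1/6); meets WQ at N = (1/6, 25/36)
N = W + t·(Q−W) with t = 1/6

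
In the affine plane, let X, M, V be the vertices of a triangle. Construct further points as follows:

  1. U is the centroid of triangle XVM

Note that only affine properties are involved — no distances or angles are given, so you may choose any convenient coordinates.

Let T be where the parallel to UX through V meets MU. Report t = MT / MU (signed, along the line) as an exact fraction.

t = 2

Assign X = (0, 0), M = (1, 0), V = (0, 1) — the answer is frame-independent, so this choice is without loss of generality.
1. U is the centroid of triangle XVM ⇒ U = (1/3, 1/3)
through V parallel to UX: direction (-1/3, -1/3); meets MU at T = (-1/3, 2/3)
T = M + t·(U−M) with t = 2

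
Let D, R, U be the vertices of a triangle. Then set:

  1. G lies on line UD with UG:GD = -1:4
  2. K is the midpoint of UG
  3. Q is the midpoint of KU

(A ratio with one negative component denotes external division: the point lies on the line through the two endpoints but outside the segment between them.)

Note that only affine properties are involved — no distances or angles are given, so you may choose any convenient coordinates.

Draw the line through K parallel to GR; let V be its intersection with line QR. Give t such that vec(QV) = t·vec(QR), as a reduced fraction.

Assign D = (0, 0), R = (1, 0), U = (0, 1) — the answer is frame-independent, so this choice is without loss of generality.
1. G lies on line UD with UG:GD = -1:4 ⇒ G = (0, 4/3)
2. K is the midpoint of UG ⇒ K = (0, 7/6)
3. Q is the midpoint of KU ⇒ Q = (0, 13/12)
through K parallel to GR: direction (1, -4/3); meets QR at V = (1/3, 13/18)
V = Q + t·(R−Q) with t = 1/3

t = 1/3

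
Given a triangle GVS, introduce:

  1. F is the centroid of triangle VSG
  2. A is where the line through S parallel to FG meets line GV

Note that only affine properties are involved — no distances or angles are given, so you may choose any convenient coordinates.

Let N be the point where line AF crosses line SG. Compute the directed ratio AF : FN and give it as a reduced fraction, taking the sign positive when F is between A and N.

AF:FN = -4

Choose coordinates G = (0, 0), V = (1, 0), S = (0, 1).
1. F is the centroid of triangle VSG ⇒ F = (1/3, 1/3)
2. A is where the line through S parallel to FG meets line GV ⇒ A = (-1, 0)
line AF meets SG at N = (0, 1/4)
F = A + t·(N−A) with t = 4/3, so AF:FN = 4/3:-1/3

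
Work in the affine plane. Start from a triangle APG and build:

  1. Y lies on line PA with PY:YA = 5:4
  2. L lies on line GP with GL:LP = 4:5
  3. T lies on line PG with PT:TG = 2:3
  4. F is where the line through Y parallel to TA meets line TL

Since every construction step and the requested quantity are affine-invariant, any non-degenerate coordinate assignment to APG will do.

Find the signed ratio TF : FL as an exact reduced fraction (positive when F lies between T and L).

TF:FL = -8/15

Work in coordinates with A = (0, 0), P = (1, 0), G = (0, 1).
1. Y lies on line PA with PY:YA = 5:4 ⇒ Y = (4/9, 0)
2. L lies on line GP with GL:LP = 4:5 ⇒ L = (4/9, 5/9)
3. T lies on line PG with PT:TG = 2:3 ⇒ T = (3/5, 2/5)
4. F is where the line through Y parallel to TA meets line TL ⇒ F = (7/9, 2/9)
F = T + t·(L−T) with t = -8/7, so TF:FL = t:(1−t) = -8/7:15/7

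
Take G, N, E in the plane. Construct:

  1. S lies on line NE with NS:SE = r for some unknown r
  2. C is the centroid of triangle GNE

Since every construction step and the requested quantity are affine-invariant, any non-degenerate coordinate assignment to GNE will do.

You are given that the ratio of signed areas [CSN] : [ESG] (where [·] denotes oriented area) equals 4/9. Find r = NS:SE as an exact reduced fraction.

r = 4/3

Choose coordinates G = (0, 0), N = (1, 0), E = (0, 1).
1. With NS:SE = r, write λ = r/(r+1) so S = N + λ·(E−N); S is affine-linear in λ
2. C is the centroid of triangle GNE ⇒ C = (1/3, 1/3)
Every point depending on S is an affine combination of S and λ-independent points, so each such coordinate is linear in λ; the λ² term in each signed area is a multiple of (E−N)×(E−N) = 0, so 2·[CSN] and 2·[ESG] are each linear in λ. Evaluating at λ=0 and λ=1:
  2·[CSN] = -1/3·λ,   2·[ESG] = λ − 1
So [CSN]:[ESG] = (-1/3·λ) / (λ − 1). Setting this equal to 4/9:
  -1/3·λ = 4/9·(λ − 1)  ⇒  λ = 4/7
Then r = λ/(1−λ) = (4/7)/(3/7) = 4/3. Check: with r = 4/3, S = (3/7, 4/7) and [CSN]:[ESG] = 4/9 as required.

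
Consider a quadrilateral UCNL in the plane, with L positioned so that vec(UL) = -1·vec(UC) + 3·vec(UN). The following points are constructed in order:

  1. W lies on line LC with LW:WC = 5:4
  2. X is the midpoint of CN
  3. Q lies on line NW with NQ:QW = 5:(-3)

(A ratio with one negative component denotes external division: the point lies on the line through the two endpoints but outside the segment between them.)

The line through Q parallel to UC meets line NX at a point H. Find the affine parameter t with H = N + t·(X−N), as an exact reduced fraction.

Assign U = (0, 0), C = (1, 0), N = (0, 1), L = (-1, 3) — the answer is frame-independent, so this choice is without loss of generality.
1. W lies on line LC with LW:WC = 5:4 ⇒ W = (1/9, 4/3)
2. X is the midpoint of CN ⇒ X = (1/2, 1/2)
3. Q lies on line NW with NQ:QW = 5:(-3) ⇒ Q = (5/18, 11/6)
through Q parallel to UC: direction (1, 0); meets NX at H = (-5/6, 11/6)
H = N + t·(X−N) with t = -5/3

t = -5/3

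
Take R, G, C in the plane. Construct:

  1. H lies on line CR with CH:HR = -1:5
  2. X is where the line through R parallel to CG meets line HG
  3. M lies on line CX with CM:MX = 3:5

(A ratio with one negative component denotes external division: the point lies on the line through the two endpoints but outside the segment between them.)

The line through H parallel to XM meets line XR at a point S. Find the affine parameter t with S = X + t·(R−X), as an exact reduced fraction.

Work in coordinates with R = (0, 0), G = (1, 0), C = (0, 1).
1. H lies on line CR with CH:HR = -1:5 ⇒ H = (0, 5/4)
2. X is where the line through R parallel to CG meets line HG ⇒ X = (5, -5)
3. M lies on line CX with CM:MX = 3:5 ⇒ M = (15/8, -5/4)
through H parallel to XM: direction (-25/8, 15/4); meets XR at S = (25/4, -25/4)
S = X + t·(R−X) with t = -1/4

t = -1/4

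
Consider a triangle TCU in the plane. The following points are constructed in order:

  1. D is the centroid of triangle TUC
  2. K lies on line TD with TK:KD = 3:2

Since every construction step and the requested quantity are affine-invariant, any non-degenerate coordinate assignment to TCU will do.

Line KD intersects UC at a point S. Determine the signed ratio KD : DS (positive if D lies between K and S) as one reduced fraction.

KD:DS = 4/5

Work in coordinates with T = (0, 0), C = (1, 0), U = (0, 1).
1. D is the centroid of triangle TUC ⇒ D = (1/3, 1/3)
2. K lies on line TD with TK:KD = 3:2 ⇒ K = (1/5, 1/5)
line KD meets UC at S = (1/2, 1/2)
D = K + t·(S−K) with t = 4/9, so KD:DS = 4/9:5/9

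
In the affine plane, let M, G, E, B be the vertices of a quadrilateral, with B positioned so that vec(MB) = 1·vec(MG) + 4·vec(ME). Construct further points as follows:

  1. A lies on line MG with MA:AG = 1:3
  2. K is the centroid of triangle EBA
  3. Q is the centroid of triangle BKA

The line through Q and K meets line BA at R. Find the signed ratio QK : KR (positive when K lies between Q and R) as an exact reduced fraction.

QK:KR = -2/3

Work in coordinates with M = (0, 0), G = (1, 0), E = (0, 1), B = (1, 4).
1. A lies on line MG with MA:AG = 1:3 ⇒ A = (1/4, 0)
2. K is the centroid of triangle EBA ⇒ K = (5/12, 5/3)
3. Q is the centroid of triangle BKA ⇒ Q = (5/9, 17/9)
line QK meets BA at R = (5/8, 2)
K = Q + t·(R−Q) with t = -2, so QK:KR = -2:3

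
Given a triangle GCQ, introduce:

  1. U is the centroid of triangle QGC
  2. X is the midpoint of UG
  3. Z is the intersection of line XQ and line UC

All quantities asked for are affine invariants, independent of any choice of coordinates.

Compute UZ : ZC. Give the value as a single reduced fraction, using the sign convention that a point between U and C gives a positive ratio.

UZ:ZC = -1/4

Work in coordinates with G = (0, 0), C = (1, 0), Q = (0, 1).
1. U is the centroid of triangle QGC ⇒ U = (1/3, 1/3)
2. X is the midpoint of UG ⇒ X = (1/6, 1/6)
3. Z is the intersection of line XQ and line UC ⇒ Z = (1/9, 4/9)
Z = U + t·(C−U) with t = -1/3, so UZ:ZC = t:(1−t) = -1/3:4/3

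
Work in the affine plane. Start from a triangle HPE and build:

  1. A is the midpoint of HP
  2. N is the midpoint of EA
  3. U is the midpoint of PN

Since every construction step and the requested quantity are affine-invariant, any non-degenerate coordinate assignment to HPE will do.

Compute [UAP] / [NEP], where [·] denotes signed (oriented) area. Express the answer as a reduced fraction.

[UAP]:[NEP] = -1/2

Work in coordinates with H = (0, 0), P = (1, 0), E = (0, 1).
1. A is the midpoint of HP ⇒ A = (1/2, 0)
2. N is the midpoint of EA ⇒ N = (1/4, 1/2)
3. U is the midpoint of PN ⇒ U = (5/8, 1/4)
2·[UAP] = 1/8, 2·[NEP] = -1/4
[UAP]:[NEP] = 1/8:-1/4 = -1/2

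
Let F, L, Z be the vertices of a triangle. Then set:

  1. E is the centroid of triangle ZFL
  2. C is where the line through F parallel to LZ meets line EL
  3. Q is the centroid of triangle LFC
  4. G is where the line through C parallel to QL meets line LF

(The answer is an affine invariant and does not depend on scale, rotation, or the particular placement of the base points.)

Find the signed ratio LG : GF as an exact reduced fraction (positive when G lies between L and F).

LG:GF = -1/2

Assign F = (0, 0), L = (1, 0), Z = (0, 1) — the answer is frame-independent, so this choice is without loss of generality.
1. E is the centroid of triangle ZFL ⇒ E = (1/3, 1/3)
2. C is where the line through F parallel to LZ meets line EL ⇒ C = (-1, 1)
3. Q is the centroid of triangle LFC ⇒ Q = (0, 1/3)
4. G is where the line through C parallel to QL meets line LF ⇒ G = (2, 0)
G = L + t·(F−L) with t = -1, so LG:GF = t:(1−t) = -1:2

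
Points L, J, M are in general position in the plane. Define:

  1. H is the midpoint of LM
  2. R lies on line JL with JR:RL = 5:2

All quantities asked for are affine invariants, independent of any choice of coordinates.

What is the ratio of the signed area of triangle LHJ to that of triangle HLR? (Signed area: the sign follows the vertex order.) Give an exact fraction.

[LHJ]:[HLR] = -7/2

Assign L = (0, 0), J = (1, 0), M = (0, 1) — the answer is frame-independent, so this choice is without loss of generality.
1. H is the midpoint of LM ⇒ H = (0, 1/2)
2. R lies on line JL with JR:RL = 5:2 ⇒ R = (2/7, 0)
2·[LHJ] = -1/2, 2·[HLR] = 1/7
[LHJ]:[HLR] = -1/2:1/7 = -7/2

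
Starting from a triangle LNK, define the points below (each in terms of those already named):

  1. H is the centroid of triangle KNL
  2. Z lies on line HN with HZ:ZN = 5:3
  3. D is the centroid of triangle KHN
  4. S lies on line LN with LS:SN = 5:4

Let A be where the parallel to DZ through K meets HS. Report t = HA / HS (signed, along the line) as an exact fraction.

Assign L = (0, 0), N = (1, 0), K = (0, 1) — the answer is frame-independent, so this choice is without loss of generality.
1. H is the centroid of triangle KNL ⇒ H = (1/3, 1/3)
2. Z lies on line HN with HZ:ZN = 5:3 ⇒ Z = (3/4, 1/8)
3. D is the centroid of triangle KHN ⇒ D = (4/9, 4/9)
4. S lies on line LN with LS:SN = 5:4 ⇒ S = (5/9, 0)
through K parallel to DZ: direction (11/36, -23/72); meets HS at A = (-11/30, 83/60)
A = H + t·(S−H) with t = -63/20

t = -63/20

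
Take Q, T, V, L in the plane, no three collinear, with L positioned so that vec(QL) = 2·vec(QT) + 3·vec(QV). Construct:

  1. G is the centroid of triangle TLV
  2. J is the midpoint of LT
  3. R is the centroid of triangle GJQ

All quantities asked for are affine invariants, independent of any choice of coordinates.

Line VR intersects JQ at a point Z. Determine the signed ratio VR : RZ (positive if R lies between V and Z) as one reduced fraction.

Set Q = (0, 0), T = (1, 0), V = (0, 1), L = (2, 3); any affine frame gives the same invariant.
1. G is the centroid of triangle TLV ⇒ G = (1, 4/3)
2. J is the midpoint of LT ⇒ J = (3/2, 3/2)
3. R is the centroid of triangle GJQ ⇒ R = (5/6, 17/18)
line VR meets JQ at Z = (15/16, 15/16)
R = V + t·(Z−V) with t = 8/9, so VR:RZ = 8/9:1/9

VR:RZ = 8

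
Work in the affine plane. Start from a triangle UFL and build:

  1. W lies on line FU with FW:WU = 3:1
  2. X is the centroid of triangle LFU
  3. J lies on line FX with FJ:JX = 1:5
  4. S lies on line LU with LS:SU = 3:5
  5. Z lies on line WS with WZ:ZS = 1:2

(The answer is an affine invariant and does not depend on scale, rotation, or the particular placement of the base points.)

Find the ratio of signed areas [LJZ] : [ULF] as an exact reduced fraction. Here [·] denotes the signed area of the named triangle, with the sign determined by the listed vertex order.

Work in coordinates with U = (0, 0), F = (1, 0), L = (0, 1).
1. W lies on line FU with FW:WU = 3:1 ⇒ W = (1/4, 0)
2. X is the centroid of triangle LFU ⇒ X = (1/3, 1/3)
3. J lies on line FX with FJ:JX = 1:5 ⇒ J = (8/9, 1/18)
4. S lies on line LU with LS:SU = 3:5 ⇒ S = (0, 5/8)
5. Z lies on line WS with WZ:ZS = 1:2 ⇒ Z = (1/6, 5/24)
2·[LJZ] = -59/108, 2·[ULF] = -1
[LJZ]:[ULF] = -59/108:-1 = 59/108

[LJZ]:[ULF] = 59/108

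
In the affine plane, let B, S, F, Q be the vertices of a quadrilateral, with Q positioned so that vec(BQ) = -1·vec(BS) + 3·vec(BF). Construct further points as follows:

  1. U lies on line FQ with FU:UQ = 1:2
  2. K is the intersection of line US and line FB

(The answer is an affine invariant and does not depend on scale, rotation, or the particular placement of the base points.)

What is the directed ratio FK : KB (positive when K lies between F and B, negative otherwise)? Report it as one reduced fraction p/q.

FK:KB = -1/5

Set B = (0, 0), S = (1, 0), F = (0, 1), Q = (-1, 3); any affine frame gives the same invariant.
1. U lies on line FQ with FU:UQ = 1:2 ⇒ U = (-1/3, 5/3)
2. K is the intersection of line US and line FB ⇒ K = (0, 5/4)
K = F + t·(B−F) with t = -1/4, so FK:KB = t:(1−t) = -1/4:5/4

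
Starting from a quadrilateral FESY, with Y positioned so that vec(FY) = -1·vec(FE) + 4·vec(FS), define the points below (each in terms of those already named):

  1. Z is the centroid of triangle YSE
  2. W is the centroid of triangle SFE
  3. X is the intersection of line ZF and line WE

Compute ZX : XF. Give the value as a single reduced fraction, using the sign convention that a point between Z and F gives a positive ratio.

ZX:XF = 7/3

Assign F = (0, 0), E = (1, 0), S = (0, 1), Y = (-1, 4) — the answer is frame-independent, so this choice is without loss of generality.
1. Z is the centroid of triangle YSE ⇒ Z = (0, 5/3)
2. W is the centroid of triangle SFE ⇒ W = (1/3, 1/3)
3. X is the intersection of line ZF and line WE ⇒ X = (0, 1/2)
X = Z + t·(F−Z) with t = 7/10, so ZX:XF = t:(1−t) = 7/10:3/10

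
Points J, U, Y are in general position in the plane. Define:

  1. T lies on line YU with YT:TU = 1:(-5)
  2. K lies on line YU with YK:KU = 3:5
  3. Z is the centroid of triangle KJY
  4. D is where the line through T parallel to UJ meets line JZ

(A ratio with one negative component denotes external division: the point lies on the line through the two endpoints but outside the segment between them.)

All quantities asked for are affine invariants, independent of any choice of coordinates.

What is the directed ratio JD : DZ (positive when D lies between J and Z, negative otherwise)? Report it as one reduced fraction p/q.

JD:DZ = -30/17

Set J = (0, 0), U = (1, 0), Y = (0, 1); any affine frame gives the same invariant.
1. T lies on line YU with YT:TU = 1:(-5) ⇒ T = (-1/4, 5/4)
2. K lies on line YU with YK:KU = 3:5 ⇒ K = (3/8, 5/8)
3. Z is the centroid of triangle KJY ⇒ Z = (1/8, 13/24)
4. D is where the line through T parallel to UJ meets line JZ ⇒ D = (15/52, 5/4)
D = J + t·(Z−J) with t = 30/13, so JD:DZ = t:(1−t) = 30/13:-17/13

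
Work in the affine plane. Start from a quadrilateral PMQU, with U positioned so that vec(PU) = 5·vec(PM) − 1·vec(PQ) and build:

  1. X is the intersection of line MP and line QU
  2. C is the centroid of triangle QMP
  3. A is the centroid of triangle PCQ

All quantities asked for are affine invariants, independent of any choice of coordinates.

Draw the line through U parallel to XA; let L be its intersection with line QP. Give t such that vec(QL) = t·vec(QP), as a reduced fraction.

t = 46/43

Work in coordinates with P = (0, 0), M = (1, 0), Q = (0, 1), U = (5, -1).
1. X is the intersection of line MP and line QU ⇒ X = (5/2, 0)
2. C is the centroid of triangle QMP ⇒ C = (1/3, 1/3)
3. A is the centroid of triangle PCQ ⇒ A = (1/9, 4/9)
through U parallel to XA: direction (-43/18, 4/9); meets QP at L = (0, -3/43)
L = Q + t·(P−Q) with t = 46/43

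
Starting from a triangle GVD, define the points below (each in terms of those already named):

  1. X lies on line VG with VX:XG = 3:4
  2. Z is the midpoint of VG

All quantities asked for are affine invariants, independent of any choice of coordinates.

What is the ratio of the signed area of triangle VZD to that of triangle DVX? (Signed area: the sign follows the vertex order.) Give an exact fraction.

[VZD]:[DVX] = 7/6

Set G = (0, 0), V = (1, 0), D = (0, 1); any affine frame gives the same invariant.
1. X lies on line VG with VX:XG = 3:4 ⇒ X = (4/7, 0)
2. Z is the midpoint of VG ⇒ Z = (1/2, 0)
2·[VZD] = -1/2, 2·[DVX] = -3/7
[VZD]:[DVX] = -1/2:-3/7 = 7/6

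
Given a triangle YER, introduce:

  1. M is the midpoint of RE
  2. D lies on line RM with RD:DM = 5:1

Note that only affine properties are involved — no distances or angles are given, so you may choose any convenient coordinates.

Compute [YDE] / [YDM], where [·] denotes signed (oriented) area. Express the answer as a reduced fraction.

Set Y = (0, 0), E = (1, 0), R = (0, 1); any affine frame gives the same invariant.
1. M is the midpoint of RE ⇒ M = (1/2, 1/2)
2. D lies on line RM with RD:DM = 5:1 ⇒ D = (5/12, 7/12)
2·[YDE] = -7/12, 2·[YDM] = -1/12
[YDE]:[YDM] = -7/12:-1/12 = 7

[YDE]:[YDM] = 7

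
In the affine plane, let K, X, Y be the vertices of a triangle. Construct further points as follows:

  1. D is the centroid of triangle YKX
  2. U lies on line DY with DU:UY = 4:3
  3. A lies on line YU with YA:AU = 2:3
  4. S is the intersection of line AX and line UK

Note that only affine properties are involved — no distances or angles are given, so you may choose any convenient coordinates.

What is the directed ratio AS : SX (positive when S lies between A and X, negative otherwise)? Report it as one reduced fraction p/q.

Work in coordinates with K = (0, 0), X = (1, 0), Y = (0, 1).
1. D is the centroid of triangle YKX ⇒ D = (1/3, 1/3)
2. U lies on line DY with DU:UY = 4:3 ⇒ U = (1/7, 5/7)
3. A lies on line YU with YA:AU = 2:3 ⇒ A = (2/35, 31/35)
4. S is the intersection of line AX and line UK ⇒ S = (31/196, 155/196)
S = A + t·(X−A) with t = 3/28, so AS:SX = t:(1−t) = 3/28:25/28

AS:SX = 3/25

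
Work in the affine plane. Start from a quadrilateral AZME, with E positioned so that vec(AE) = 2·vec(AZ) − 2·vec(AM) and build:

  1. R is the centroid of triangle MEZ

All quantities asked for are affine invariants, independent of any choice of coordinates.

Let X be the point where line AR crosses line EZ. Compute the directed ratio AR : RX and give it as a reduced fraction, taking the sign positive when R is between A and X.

AR:RX = 5

Set A = (0, 0), Z = (1, 0), M = (0, 1), E = (2, -2); any affine frame gives the same invariant.
1. R is the centroid of triangle MEZ ⇒ R = (1, -1/3)
line AR meets EZ at X = (6/5, -2/5)
R = A + t·(X−A) with t = 5/6, so AR:RX = 5/6:1/6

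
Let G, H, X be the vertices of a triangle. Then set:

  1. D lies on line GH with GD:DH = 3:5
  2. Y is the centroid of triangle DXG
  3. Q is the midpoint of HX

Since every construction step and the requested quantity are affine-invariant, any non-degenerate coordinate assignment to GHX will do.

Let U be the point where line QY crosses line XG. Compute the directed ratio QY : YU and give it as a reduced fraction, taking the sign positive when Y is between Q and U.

QY:YU = 3

Choose coordinates G = (0, 0), H = (1, 0), X = (0, 1).
1. D lies on line GH with GD:DH = 3:5 ⇒ D = (3/8, 0)
2. Y is the centroid of triangle DXG ⇒ Y = (1/8, 1/3)
3. Q is the midpoint of HX ⇒ Q = (1/2, 1/2)
line QY meets XG at U = (0, 5/18)
Y = Q + t·(U−Q) with t = 3/4, so QY:YU = 3/4:1/4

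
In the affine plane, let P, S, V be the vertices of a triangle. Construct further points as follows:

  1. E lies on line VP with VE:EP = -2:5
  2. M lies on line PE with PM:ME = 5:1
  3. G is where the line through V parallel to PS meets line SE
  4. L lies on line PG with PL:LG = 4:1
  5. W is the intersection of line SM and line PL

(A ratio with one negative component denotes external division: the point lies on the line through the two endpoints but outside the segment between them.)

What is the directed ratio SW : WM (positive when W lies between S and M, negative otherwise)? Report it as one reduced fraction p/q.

Work in coordinates with P = (0, 0), S = (1, 0), V = (0, 1).
1. E lies on line VP with VE:EP = -2:5 ⇒ E = (0, 5/3)
2. M lies on line PE with PM:ME = 5:1 ⇒ M = (0, 25/18)
3. G is where the line through V parallel to PS meets line SE ⇒ G = (2/5, 1)
4. L lies on line PG with PL:LG = 4:1 ⇒ L = (8/25, 4/5)
5. W is the intersection of line SM and line PL ⇒ W = (5/14, 25/28)
W = S + t·(M−S) with t = 9/14, so SW:WM = t:(1−t) = 9/14:5/14

SW:WM = 9/5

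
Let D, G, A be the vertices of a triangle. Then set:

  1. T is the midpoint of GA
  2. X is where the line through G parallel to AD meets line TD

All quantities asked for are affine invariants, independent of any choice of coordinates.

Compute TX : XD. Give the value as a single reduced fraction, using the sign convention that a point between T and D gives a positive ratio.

Assign D = (0, 0), G = (1, 0), A = (0, 1) — the answer is frame-independent, so this choice is without loss of generality.
1. T is the midpoint of GA ⇒ T = (1/2, 1/2)
2. X is where the line through G parallel to AD meets line TD ⇒ X = (1, 1)
X = T + t·(D−T) with t = -1, so TX:XD = t:(1−t) = -1:2

TX:XD = -1/2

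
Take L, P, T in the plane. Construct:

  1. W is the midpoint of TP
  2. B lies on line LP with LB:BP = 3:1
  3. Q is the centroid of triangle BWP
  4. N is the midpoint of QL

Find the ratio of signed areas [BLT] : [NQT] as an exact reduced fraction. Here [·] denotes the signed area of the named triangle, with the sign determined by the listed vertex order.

[BLT]:[NQT] = -2

Assign L = (0, 0), P = (1, 0), T = (0, 1) — the answer is frame-independent, so this choice is without loss of generality.
1. W is the midpoint of TP ⇒ W = (1/2, 1/2)
2. B lies on line LP with LB:BP = 3:1 ⇒ B = (3/4, 0)
3. Q is the centroid of triangle BWP ⇒ Q = (3/4, 1/6)
4. N is the midpoint of QL ⇒ N = (3/8, 1/12)
2·[BLT] = -3/4, 2·[NQT] = 3/8
[BLT]:[NQT] = -3/4:3/8 = -2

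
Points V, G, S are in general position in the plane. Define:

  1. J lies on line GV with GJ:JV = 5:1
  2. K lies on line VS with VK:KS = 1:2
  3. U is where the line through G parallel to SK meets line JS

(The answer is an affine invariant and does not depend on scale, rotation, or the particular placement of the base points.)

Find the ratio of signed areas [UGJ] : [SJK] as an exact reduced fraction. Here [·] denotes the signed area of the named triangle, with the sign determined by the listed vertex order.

Choose coordinates V = (0, 0), G = (1, 0), S = (0, 1).
1. J lies on line GV with GJ:JV = 5:1 ⇒ J = (1/6, 0)
2. K lies on line VS with VK:KS = 1:2 ⇒ K = (0, 1/3)
3. U is where the line through G parallel to SK meets line JS ⇒ U = (1, -5)
2·[UGJ] = 25/6, 2·[SJK] = -1/9
[UGJ]:[SJK] = 25/6:-1/9 = -75/2

[UGJ]:[SJK] = -75/2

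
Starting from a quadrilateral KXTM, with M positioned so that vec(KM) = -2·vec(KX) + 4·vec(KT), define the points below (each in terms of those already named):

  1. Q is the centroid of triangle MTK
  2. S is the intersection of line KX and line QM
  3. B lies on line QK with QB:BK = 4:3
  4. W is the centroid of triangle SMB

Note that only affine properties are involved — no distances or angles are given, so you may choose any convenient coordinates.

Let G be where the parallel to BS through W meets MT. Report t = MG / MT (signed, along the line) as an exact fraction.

t = 32/21

Work in coordinates with K = (0, 0), X = (1, 0), T = (0, 1), M = (-2, 4).
1. Q is the centroid of triangle MTK ⇒ Q = (-2/3, 5/3)
2. S is the intersection of line KX and line QM ⇒ S = (2/7, 0)
3. B lies on line QK with QB:BK = 4:3 ⇒ B = (-2/7, 5/7)
4. W is the centroid of triangle SMB ⇒ W = (-2/3, 11/7)
through W parallel to BS: direction (4/7, -5/7); meets MT at G = (22/21, -4/7)
G = M + t·(T−M) with t = 32/21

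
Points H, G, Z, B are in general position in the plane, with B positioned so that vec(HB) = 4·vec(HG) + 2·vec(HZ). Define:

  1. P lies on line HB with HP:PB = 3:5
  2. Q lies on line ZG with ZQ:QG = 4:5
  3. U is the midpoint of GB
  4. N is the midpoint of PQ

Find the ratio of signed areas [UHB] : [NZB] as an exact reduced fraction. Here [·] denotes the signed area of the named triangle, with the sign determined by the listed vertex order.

[UHB]:[NZB] = 36/85

Assign H = (0, 0), G = (1, 0), Z = (0, 1), B = (4, 2) — the answer is frame-independent, so this choice is without loss of generality.
1. P lies on line HB with HP:PB = 3:5 ⇒ P = (3/2, 3/4)
2. Q lies on line ZG with ZQ:QG = 4:5 ⇒ Q = (4/9, 5/9)
3. U is the midpoint of GB ⇒ U = (5/2, 1)
4. N is the midpoint of PQ ⇒ N = (35/36, 47/72)
2·[UHB] = -1, 2·[NZB] = -85/36
[UHB]:[NZB] = -1:-85/36 = 36/85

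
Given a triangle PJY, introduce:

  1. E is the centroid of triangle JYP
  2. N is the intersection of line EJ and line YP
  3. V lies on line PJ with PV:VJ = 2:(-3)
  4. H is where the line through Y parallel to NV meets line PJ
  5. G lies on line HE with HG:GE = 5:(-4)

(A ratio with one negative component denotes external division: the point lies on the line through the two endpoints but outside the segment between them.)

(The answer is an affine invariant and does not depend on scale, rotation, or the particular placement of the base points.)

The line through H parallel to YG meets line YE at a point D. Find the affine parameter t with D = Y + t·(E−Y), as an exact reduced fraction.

t = 5/4

Work in coordinates with P = (0, 0), J = (1, 0), Y = (0, 1).
1. E is the centroid of triangle JYP ⇒ E = (1/3, 1/3)
2. N is the intersection of line EJ and line YP ⇒ N = (0, 1/2)
3. V lies on line PJ with PV:VJ = 2:(-3) ⇒ V = (-2, 0)
4. H is where the line through Y parallel to NV meets line PJ ⇒ H = (-4, 0)
5. G lies on line HE with HG:GE = 5:(-4) ⇒ G = (53/3, 5/3)
through H parallel to YG: direction (53/3, 2/3); meets YE at D = (5/12, 1/6)
D = Y + t·(E−Y) with t = 5/4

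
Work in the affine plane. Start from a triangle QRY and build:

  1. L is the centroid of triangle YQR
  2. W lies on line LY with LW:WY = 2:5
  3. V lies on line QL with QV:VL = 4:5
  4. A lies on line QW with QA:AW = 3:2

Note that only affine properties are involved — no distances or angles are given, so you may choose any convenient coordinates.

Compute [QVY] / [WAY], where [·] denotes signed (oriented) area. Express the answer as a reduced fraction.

Work in coordinates with Q = (0, 0), R = (1, 0), Y = (0, 1).
1. L is the centroid of triangle YQR ⇒ L = (1/3, 1/3)
2. W lies on line LY with LW:WY = 2:5 ⇒ W = (5/21, 11/21)
3. V lies on line QL with QV:VL = 4:5 ⇒ V = (4/27, 4/27)
4. A lies on line QW with QA:AW = 3:2 ⇒ A = (1/7, 11/35)
2·[QVY] = 4/27, 2·[WAY] = -2/21
[QVY]:[WAY] = 4/27:-2/21 = -14/9

[QVY]:[WAY] = -14/9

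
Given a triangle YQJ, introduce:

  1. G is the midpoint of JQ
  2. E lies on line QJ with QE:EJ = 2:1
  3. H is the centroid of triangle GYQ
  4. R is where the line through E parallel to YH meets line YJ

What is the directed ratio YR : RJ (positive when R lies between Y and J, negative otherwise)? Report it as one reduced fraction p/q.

YR:RJ = 5/4

Choose coordinates Y = (0, 0), Q = (1, 0), J = (0, 1).
1. G is the midpoint of JQ ⇒ G = (1/2, 1/2)
2. E lies on line QJ with QE:EJ = 2:1 ⇒ E = (1/3, 2/3)
3. H is the centroid of triangle GYQ ⇒ H = (1/2, 1/6)
4. R is where the line through E parallel to YH meets line YJ ⇒ R = (0, 5/9)
R = Y + t·(J−Y) with t = 5/9, so YR:RJ = t:(1−t) = 5/9:4/9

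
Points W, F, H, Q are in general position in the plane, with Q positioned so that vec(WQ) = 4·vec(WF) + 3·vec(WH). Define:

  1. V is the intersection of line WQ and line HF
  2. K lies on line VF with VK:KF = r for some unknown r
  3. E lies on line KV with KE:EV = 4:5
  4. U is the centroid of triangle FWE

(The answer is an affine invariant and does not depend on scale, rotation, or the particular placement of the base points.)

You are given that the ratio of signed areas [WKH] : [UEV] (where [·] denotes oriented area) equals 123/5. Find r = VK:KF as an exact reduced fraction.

r = 3/5

Assign W = (0, 0), F = (1, 0), H = (0, 1), Q = (4, 3) — the answer is frame-independent, so this choice is without loss of generality.
1. V is the intersection of line WQ and line HF ⇒ V = (4/7, 3/7)
2. With VK:KF = r, write λ = r/(r+1) so K = V + λ·(F−V); K is affine-linear in λ
3. E lies on line KV with KE:EV = 4:5 ⇒ E is an affine combination of earlier points and hence also affine-linear in λ
4. U is the centroid of triangle FWE ⇒ U is an affine combination of earlier points and hence also affine-linear in λ
Every point depending on K is an affine combination of K and λ-independent points, so each such coordinate is linear in λ; the λ² term in each signed area is a multiple of (F−V)×(F−V) = 0, so 2·[WKH] and 2·[UEV] are each linear in λ. Evaluating at λ=0 and λ=1:
  2·[WKH] = 3/7·λ + 4/7,   2·[UEV] = 5/63·λ
So [WKH]:[UEV] = (3/7·λ + 4/7) / (5/63·λ). Setting this equal to 123/5:
  3/7·λ + 4/7 = 123/5·(5/63·λ)  ⇒  λ = 3/8
Then r = λ/(1−λ) = (3/8)/(5/8) = 3/5. Check: with r = 3/5, K = (41/56, 15/56) and [WKH]:[UEV] = 123/5 as required.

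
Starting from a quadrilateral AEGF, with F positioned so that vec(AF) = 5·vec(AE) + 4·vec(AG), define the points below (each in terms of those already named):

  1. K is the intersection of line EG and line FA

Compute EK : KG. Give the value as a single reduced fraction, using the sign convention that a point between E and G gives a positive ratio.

Set A = (0, 0), E = (1, 0), G = (0, 1), F = (5, 4); any affine frame gives the same invariant.
1. K is the intersection of line EG and line FA ⇒ K = (5/9, 4/9)
K = E + t·(G−E) with t = 4/9, so EK:KG = t:(1−t) = 4/9:5/9

EK:KG = 4/5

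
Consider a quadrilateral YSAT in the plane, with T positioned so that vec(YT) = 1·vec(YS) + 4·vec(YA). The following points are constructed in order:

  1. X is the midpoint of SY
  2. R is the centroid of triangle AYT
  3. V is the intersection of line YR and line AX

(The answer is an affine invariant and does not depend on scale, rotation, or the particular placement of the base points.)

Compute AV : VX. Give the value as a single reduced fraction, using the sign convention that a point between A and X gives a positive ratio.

Choose coordinates Y = (0, 0), S = (1, 0), A = (0, 1), T = (1, 4).
1. X is the midpoint of SY ⇒ X = (1/2, 0)
2. R is the centroid of triangle AYT ⇒ R = (1/3, 5/3)
3. V is the intersection of line YR and line AX ⇒ V = (1/7, 5/7)
V = A + t·(X−A) with t = 2/7, so AV:VX = t:(1−t) = 2/7:5/7

AV:VX = 2/5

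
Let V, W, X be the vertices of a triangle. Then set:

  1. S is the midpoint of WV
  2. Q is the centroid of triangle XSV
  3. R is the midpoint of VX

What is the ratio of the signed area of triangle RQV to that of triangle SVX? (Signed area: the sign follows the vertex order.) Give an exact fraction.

[RQV]:[SVX] = 1/6

Assign V = (0, 0), W = (1, 0), X = (0, 1) — the answer is frame-independent, so this choice is without loss of generality.
1. S is the midpoint of WV ⇒ S = (1/2, 0)
2. Q is the centroid of triangle XSV ⇒ Q = (1/6, 1/3)
3. R is the midpoint of VX ⇒ R = (0, 1/2)
2·[RQV] = -1/12, 2·[SVX] = -1/2
[RQV]:[SVX] = -1/12:-1/2 = 1/6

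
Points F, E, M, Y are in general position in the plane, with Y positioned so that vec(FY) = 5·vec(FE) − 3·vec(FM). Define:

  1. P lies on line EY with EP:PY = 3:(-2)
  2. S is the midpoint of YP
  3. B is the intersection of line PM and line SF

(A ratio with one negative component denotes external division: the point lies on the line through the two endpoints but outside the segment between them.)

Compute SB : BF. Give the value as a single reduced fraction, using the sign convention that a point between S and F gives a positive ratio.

SB:BF = -1/13

Choose coordinates F = (0, 0), E = (1, 0), M = (0, 1), Y = (5, -3).
1. P lies on line EY with EP:PY = 3:(-2) ⇒ P = (13, -9)
2. S is the midpoint of YP ⇒ S = (9, -6)
3. B is the intersection of line PM and line SF ⇒ B = (39/4, -13/2)
B = S + t·(F−S) with t = -1/12, so SB:BF = t:(1−t) = -1/12:13/12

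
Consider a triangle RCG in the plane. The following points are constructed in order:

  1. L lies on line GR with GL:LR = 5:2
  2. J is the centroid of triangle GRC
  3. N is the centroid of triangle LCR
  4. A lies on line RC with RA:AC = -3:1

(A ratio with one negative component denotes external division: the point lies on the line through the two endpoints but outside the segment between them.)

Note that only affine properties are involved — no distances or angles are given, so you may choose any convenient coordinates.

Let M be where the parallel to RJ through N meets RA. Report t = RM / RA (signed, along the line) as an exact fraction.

t = 10/63

Set R = (0, 0), C = (1, 0), G = (0, 1); any affine frame gives the same invariant.
1. L lies on line GR with GL:LR = 5:2 ⇒ L = (0, 2/7)
2. J is the centroid of triangle GRC ⇒ J = (1/3, 1/3)
3. N is the centroid of triangle LCR ⇒ N = (1/3, 2/21)
4. A lies on line RC with RA:AC = -3:1 ⇒ A = (3/2, 0)
through N parallel to RJ: direction (1/3, 1/3); meets RA at M = (5/21, 0)
M = R + t·(A−R) with t = 10/63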